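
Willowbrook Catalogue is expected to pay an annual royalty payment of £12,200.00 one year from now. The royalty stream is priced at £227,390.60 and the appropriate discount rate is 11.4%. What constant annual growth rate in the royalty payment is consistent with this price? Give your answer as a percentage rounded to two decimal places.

6.03%

P = D₁/(r−g) ⇒ g = r − D₁/P = 0.114 − £12,200.00/£227,390.60 = 0.060348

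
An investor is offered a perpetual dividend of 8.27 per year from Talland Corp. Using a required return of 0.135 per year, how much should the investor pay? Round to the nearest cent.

Level perpetuity: PV = C / r = 8.27 / 0.135 = 61.26

61.26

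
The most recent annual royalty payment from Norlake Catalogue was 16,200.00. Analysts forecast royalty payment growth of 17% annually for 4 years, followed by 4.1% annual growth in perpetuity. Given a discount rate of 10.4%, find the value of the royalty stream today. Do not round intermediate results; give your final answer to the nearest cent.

D_1 = 18954.00000
D_2 = 22176.18000
D_3 = 25946.13060
D_4 = 30356.97280
Terminal value at year 4: TV = D_4×(1+g_2)/(r−g_2) = 31601.60869/0.063 = 501612.83630
P_0 = D_1/(1+r)^1 + D_2/(1+r)^2 + D_3/(1+r)^3 + D_4/(1+r)^4 + TV/(1+r)^4
    = 17168.47826 + 18194.85468 + 19282.59056 + 20435.35412 + 337669.89906 = 412751.17668

412751.18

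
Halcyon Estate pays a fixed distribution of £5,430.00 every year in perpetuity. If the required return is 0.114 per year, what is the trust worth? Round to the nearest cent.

£47631.58

Level perpetuity: PV = C / r = £5,430.00 / 0.114 = £47,631.58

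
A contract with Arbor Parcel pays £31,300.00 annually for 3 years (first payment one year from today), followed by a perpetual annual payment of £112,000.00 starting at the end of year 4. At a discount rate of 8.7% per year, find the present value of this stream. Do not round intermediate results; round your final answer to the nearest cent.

PV of 3-year annuity: £31,300.00 × [1 − (1+0.087)^−3] / 0.087 = 79655.05883
Perpetuity value at year 3: £112,000.00 / 0.087 = 1287356.32184
PV of perpetuity: 1287356.32184 / (1+0.087)^3 = 1002328.63529
Total PV = 79655.05883 + 1002328.63529 = 1081983.69412

£1081983.69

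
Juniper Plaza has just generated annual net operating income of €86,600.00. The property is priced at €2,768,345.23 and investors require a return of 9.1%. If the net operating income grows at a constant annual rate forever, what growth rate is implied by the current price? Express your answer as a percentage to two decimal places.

5.79%

P = D₀(1+g)/(r−g) ⇒ P(r−g) = D₀(1+g) ⇒ g(P+D₀) = P·r − D₀
g = (P·r − D₀)/(P + D₀) = (€2,768,345.23×0.091 − €86,600.00) / (€2,768,345.23 + €86,600.00) = 0.057906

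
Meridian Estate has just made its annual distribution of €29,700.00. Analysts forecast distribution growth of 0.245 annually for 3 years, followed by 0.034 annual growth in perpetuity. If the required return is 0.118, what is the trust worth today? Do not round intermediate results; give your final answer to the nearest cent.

€615790.19

D_1 = 36976.50000
D_2 = 46035.74250
D_3 = 57314.49941
Terminal value at year 3: TV = D_3×(1+g_2)/(r−g_2) = 59263.19239/0.084 = 705514.19515
P_0 = D_1/(1+r)^1 + D_2/(1+r)^2 + D_3/(1+r)^3 + TV/(1+r)^3
    = 33073.79249 + 36830.83331 + 41014.65785 + 504870.90735 = 615790.19100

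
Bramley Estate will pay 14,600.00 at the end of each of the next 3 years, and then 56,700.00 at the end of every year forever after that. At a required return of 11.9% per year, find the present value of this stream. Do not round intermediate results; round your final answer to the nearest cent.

PV of 3-year annuity: 14,600.00 × [1 − (1+0.119)^−3] / 0.119 = 35127.08327
Perpetuity value at year 3: 56,700.00 / 0.119 = 476470.58824
PV of perpetuity: 476470.58824 / (1+0.119)^3 = 340052.39498
Total PV = 35127.08327 + 340052.39498 = 375179.47825

375179.48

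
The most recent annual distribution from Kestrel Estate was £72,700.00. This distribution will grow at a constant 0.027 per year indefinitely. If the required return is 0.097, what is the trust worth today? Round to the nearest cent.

£1066612.86

D₁ = D₀ × (1 + g) = £72,700.00 × 1.027 = £74,662.9000
Growing perpetuity: P = D₁ / (r − g) = £74,662.9000 / (0.097 − 0.027) = £1,066,612.86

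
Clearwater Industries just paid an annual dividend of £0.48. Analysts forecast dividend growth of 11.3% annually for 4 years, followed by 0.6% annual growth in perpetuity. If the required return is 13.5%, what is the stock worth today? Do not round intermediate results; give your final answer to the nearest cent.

£5.29

D_1 = 0.53424
D_2 = 0.59461
D_3 = 0.66180
D_4 = 0.73658
Terminal value at year 4: TV = D_4×(1+g_2)/(r−g_2) = 0.74100/0.129 = 5.74421
P_0 = D_1/(1+r)^1 + D_2/(1+r)^2 + D_3/(1+r)^3 + D_4/(1+r)^4 + TV/(1+r)^4
    = 0.47070 + 0.46157 + 0.45263 + 0.44385 + 3.46136 = 5.29011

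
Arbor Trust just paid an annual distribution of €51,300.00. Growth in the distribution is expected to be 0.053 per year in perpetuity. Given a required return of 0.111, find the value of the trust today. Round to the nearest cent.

D₁ = D₀ × (1 + g) = €51,300.00 × 1.053 = €54,018.9000
Growing perpetuity: P = D₁ / (r − g) = €54,018.9000 / (0.111 − 0.053) = €931,360.34

€931360.34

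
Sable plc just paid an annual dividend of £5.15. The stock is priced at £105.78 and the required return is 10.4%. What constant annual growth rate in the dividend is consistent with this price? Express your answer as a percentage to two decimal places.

P = D₀(1+g)/(r−g) ⇒ P(r−g) = D₀(1+g) ⇒ g(P+D₀) = P·r − D₀
g = (P·r − D₀)/(P + D₀) = (£105.78×0.104 − £5.15) / (£105.78 + £5.15) = 0.052746

5.27%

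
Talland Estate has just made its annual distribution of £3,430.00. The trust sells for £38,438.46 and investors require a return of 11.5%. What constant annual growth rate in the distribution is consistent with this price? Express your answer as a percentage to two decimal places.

P = D₀(1+g)/(r−g) ⇒ P(r−g) = D₀(1+g) ⇒ g(P+D₀) = P·r − D₀
g = (P·r − D₀)/(P + D₀) = (£38,438.46×0.115 − £3,430.00) / (£38,438.46 + £3,430.00) = 0.023656

2.37%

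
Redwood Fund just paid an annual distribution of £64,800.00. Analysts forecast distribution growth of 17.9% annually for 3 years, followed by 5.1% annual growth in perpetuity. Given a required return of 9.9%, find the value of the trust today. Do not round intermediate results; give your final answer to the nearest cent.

£1975901.77

D_1 = 76399.20000
D_2 = 90074.65680
D_3 = 106198.02037
Terminal value at year 3: TV = D_3×(1+g_2)/(r−g_2) = 111614.11941/0.048 = 2325294.15429
P_0 = D_1/(1+r)^1 + D_2/(1+r)^2 + D_3/(1+r)^3 + TV/(1+r)^3
    = 69517.01547 + 74577.39876 + 80006.14480 + 1751801.21225 = 1975901.77128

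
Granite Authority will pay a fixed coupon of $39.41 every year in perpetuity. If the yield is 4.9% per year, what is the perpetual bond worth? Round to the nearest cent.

$804.29

Level perpetuity: PV = C / r = $39.41 / 0.049 = $804.29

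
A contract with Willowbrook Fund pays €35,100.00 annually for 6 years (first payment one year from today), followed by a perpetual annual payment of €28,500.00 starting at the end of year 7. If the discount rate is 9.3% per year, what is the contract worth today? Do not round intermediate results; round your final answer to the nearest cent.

PV of 6-year annuity: €35,100.00 × [1 − (1+0.093)^−6] / 0.093 = 156057.29050
Perpetuity value at year 6: €28,500.00 / 0.093 = 306451.61290
PV of perpetuity: 306451.61290 / (1+0.093)^6 = 179738.42831
Total PV = 156057.29050 + 179738.42831 = 335795.71881

€335795.72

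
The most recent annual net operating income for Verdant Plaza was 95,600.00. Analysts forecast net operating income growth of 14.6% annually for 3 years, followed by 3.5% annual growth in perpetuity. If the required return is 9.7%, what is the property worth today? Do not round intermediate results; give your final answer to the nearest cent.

D_1 = 109557.60000
D_2 = 125553.00960
D_3 = 143883.74900
Terminal value at year 3: TV = D_3×(1+g_2)/(r−g_2) = 148919.68022/0.062 = 2401930.32608
P_0 = D_1/(1+r)^1 + D_2/(1+r)^2 + D_3/(1+r)^3 + TV/(1+r)^3
    = 99870.19143 + 104331.12067 + 108991.30747 + 1819451.66500 = 2132644.28458

2132644.28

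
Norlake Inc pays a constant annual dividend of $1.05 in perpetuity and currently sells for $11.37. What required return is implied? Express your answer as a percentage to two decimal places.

9.23%

P = C/r ⇒ r = C/P = $1.05/$11.37 = 0.092348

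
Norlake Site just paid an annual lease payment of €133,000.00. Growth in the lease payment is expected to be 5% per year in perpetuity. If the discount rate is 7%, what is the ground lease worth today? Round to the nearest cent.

D₁ = D₀ × (1 + g) = €133,000.00 × 1.05 = €139,650.0000
Growing perpetuity: P = D₁ / (r − g) = €139,650.0000 / (0.07 − 0.05) = €6,982,500.00

€6982500.00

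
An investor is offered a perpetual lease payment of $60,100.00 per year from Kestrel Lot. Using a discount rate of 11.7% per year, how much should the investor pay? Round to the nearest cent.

Level perpetuity: PV = C / r = $60,100.00 / 0.117 = $513,675.21

$513675.21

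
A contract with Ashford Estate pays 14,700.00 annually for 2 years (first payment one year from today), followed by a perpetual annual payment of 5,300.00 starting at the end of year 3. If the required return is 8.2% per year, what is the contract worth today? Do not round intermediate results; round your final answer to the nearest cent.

81350.98

PV of 2-year annuity: 14,700.00 × [1 − (1+0.082)^−2] / 0.082 = 26142.28460
Perpetuity value at year 2: 5,300.00 / 0.082 = 64634.14634
PV of perpetuity: 64634.14634 / (1+0.082)^2 = 55208.69679
Total PV = 26142.28460 + 55208.69679 = 81350.98139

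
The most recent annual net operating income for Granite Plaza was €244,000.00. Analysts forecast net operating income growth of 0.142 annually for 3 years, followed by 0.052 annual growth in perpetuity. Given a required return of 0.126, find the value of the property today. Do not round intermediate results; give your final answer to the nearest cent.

€4371737.32

D_1 = 278648.00000
D_2 = 318216.01600
D_3 = 363402.69027
Terminal value at year 3: TV = D_3×(1+g_2)/(r−g_2) = 382299.63017/0.074 = 5166211.21846
P_0 = D_1/(1+r)^1 + D_2/(1+r)^2 + D_3/(1+r)^3 + TV/(1+r)^3
    = 247467.14032 + 250983.54729 + 254549.92096 + 3618736.71420 = 4371737.32276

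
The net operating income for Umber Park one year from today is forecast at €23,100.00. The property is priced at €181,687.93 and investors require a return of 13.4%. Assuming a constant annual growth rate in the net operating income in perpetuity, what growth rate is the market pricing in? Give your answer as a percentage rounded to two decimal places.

P = D₁/(r−g) ⇒ g = r − D₁/P = 0.134 − €23,100.00/€181,687.93 = 0.006859

0.69%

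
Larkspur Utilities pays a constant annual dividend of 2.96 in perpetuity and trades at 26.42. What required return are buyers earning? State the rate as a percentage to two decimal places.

11.20%

P = C/r ⇒ r = C/P = 2.96/26.42 = 0.112036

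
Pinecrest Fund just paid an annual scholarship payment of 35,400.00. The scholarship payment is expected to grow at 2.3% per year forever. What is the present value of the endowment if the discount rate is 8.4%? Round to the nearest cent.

D₁ = D₀ × (1 + g) = 35,400.00 × 1.023 = 36,214.2000
Growing perpetuity: P = D₁ / (r − g) = 36,214.2000 / (0.084 − 0.023) = 593,675.41

593675.41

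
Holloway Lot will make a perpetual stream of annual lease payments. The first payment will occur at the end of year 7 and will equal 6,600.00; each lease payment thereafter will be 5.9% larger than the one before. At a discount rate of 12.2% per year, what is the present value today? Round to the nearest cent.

Value at end of year 6: C₁ / (r − g) = 6,600.00 / (0.122 − 0.059) = 104,761.9048
Discount to today: PV = 104,761.9048 / (1 + 0.122)^6 = 104,761.9048 / 1.995065 = 52,510.51

52510.51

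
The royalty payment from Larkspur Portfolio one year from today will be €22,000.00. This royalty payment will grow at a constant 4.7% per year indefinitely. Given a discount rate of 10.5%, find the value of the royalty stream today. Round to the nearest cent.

Growing perpetuity: P = D₁ / (r − g) = €22,000.0000 / (0.105 − 0.047) = €379,310.34

€379310.34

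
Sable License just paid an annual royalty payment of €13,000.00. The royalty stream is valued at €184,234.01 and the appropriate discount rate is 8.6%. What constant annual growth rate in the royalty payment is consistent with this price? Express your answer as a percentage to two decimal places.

P = D₀(1+g)/(r−g) ⇒ P(r−g) = D₀(1+g) ⇒ g(P+D₀) = P·r − D₀
g = (P·r − D₀)/(P + D₀) = (€184,234.01×0.086 − €13,000.00) / (€184,234.01 + €13,000.00) = 0.014420

1.44%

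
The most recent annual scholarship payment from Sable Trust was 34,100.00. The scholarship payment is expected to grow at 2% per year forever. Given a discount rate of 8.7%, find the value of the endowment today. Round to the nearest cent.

D₁ = D₀ × (1 + g) = 34,100.00 × 1.02 = 34,782.0000
Growing perpetuity: P = D₁ / (r − g) = 34,782.0000 / (0.087 − 0.02) = 519,134.33

519134.33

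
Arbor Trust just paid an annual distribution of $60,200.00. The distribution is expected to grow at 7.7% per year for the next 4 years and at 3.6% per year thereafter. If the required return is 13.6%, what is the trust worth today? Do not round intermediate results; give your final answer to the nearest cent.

D_1 = 64835.40000
D_2 = 69827.72580
D_3 = 75204.46069
D_4 = 80995.20416
Terminal value at year 4: TV = D_4×(1+g_2)/(r−g_2) = 83911.03151/0.1 = 839110.31509
P_0 = D_1/(1+r)^1 + D_2/(1+r)^2 + D_3/(1+r)^3 + D_4/(1+r)^4 + TV/(1+r)^4
    = 57073.41549 + 54109.21522 + 51298.96548 + 48634.67062 + 503855.18763 = 714971.45444

$714971.45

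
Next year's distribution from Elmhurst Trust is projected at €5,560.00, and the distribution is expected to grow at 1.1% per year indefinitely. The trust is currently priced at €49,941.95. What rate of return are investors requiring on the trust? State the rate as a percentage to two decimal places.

12.23%

P = D₁/(r − g) ⇒ r = D₁/P + g = €5,560.0000/€49,941.95 + 0.011 = 0.111329 + 0.011 = 0.122329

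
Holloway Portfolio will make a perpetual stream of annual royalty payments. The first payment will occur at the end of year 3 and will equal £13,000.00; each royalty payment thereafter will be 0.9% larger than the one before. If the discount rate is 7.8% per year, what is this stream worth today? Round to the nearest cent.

Value at end of year 2: C₁ / (r − g) = £13,000.00 / (0.078 − 0.009) = £188,405.7971
Discount to today: PV = £188,405.7971 / (1 + 0.078)^2 = £188,405.7971 / 1.162084 = £162,127.52

£162127.52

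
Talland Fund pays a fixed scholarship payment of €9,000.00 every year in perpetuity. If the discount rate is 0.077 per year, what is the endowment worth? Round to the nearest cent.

Level perpetuity: PV = C / r = €9,000.00 / 0.077 = €116,883.12

€116883.12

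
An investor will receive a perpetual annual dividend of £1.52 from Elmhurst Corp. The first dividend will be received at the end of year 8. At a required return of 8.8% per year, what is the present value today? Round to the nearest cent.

£9.57

Value at end of year 7: C / r = £1.52 / 0.088 = £17.2727
Discount to today: PV = £17.2727 / (1 + 0.088)^7 = £17.2727 / 1.804689 = £9.57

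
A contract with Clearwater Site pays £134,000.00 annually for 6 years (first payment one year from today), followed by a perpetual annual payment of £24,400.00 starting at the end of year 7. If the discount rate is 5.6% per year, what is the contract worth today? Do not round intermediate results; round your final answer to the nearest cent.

PV of 6-year annuity: £134,000.00 × [1 − (1+0.056)^−6] / 0.056 = 667284.43919
Perpetuity value at year 6: £24,400.00 / 0.056 = 435714.28571
PV of perpetuity: 435714.28571 / (1+0.056)^6 = 314208.76097
Total PV = 667284.43919 + 314208.76097 = 981493.20015

£981493.20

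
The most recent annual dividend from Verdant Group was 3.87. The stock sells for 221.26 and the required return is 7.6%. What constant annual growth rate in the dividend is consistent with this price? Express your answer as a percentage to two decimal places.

5.75%

P = D₀(1+g)/(r−g) ⇒ P(r−g) = D₀(1+g) ⇒ g(P+D₀) = P·r − D₀
g = (P·r − D₀)/(P + D₀) = (221.26×0.076 − 3.87) / (221.26 + 3.87) = 0.057503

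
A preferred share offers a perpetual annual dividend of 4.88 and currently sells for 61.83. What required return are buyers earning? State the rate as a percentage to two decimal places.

P = C/r ⇒ r = C/P = 4.88/61.83 = 0.078926

7.89%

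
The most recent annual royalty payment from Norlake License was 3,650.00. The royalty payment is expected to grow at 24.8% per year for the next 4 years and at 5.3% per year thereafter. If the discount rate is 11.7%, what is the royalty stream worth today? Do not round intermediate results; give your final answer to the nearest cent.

112993.65

D_1 = 4555.20000
D_2 = 5684.88960
D_3 = 7094.74222
D_4 = 8854.23829
Terminal value at year 4: TV = D_4×(1+g_2)/(r−g_2) = 9323.51292/0.064 = 145679.88939
P_0 = D_1/(1+r)^1 + D_2/(1+r)^2 + D_3/(1+r)^3 + D_4/(1+r)^4 + TV/(1+r)^4
    = 4078.06625 + 4556.33543 + 5090.69527 + 5687.72399 + 93580.83384 = 112993.65479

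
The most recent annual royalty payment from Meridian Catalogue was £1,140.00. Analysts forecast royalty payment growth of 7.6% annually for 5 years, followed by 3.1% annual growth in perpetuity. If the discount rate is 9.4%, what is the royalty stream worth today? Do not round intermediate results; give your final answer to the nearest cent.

D_1 = 1226.64000
D_2 = 1319.86464
D_3 = 1420.17435
D_4 = 1528.10760
D_5 = 1644.24378
Terminal value at year 5: TV = D_5×(1+g_2)/(r−g_2) = 1695.21534/0.063 = 26908.17998
P_0 = D_1/(1+r)^1 + D_2/(1+r)^2 + D_3/(1+r)^3 + D_4/(1+r)^4 + D_5/(1+r)^5 + TV/(1+r)^5
    = 1121.24314 + 1102.79490 + 1084.65020 + 1066.80403 + 1049.25150 + 17171.08404 = 22595.82782

£22595.83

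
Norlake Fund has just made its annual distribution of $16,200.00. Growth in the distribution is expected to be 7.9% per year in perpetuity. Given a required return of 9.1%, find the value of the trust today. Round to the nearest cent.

D₁ = D₀ × (1 + g) = $16,200.00 × 1.079 = $17,479.8000
Growing perpetuity: P = D₁ / (r − g) = $17,479.8000 / (0.091 − 0.079) = $1,456,650.00

$1456650.00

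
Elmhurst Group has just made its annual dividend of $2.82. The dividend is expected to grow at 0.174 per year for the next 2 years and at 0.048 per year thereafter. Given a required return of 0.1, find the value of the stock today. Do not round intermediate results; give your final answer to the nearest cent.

$70.96

D_1 = 3.31068
D_2 = 3.88674
Terminal value at year 2: TV = D_2×(1+g_2)/(r−g_2) = 4.07330/0.052 = 78.33273
P_0 = D_1/(1+r)^1 + D_2/(1+r)^2 + TV/(1+r)^2
    = 3.00971 + 3.21218 + 64.73779 = 70.95968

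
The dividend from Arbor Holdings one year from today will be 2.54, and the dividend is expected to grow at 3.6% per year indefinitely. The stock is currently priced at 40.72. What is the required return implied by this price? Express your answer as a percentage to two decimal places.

P = D₁/(r − g) ⇒ r = D₁/P + g = 2.5400/40.72 + 0.036 = 0.062377 + 0.036 = 0.098377

9.84%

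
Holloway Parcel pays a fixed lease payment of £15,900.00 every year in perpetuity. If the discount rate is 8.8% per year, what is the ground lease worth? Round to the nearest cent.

£180681.82

Level perpetuity: PV = C / r = £15,900.00 / 0.088 = £180,681.82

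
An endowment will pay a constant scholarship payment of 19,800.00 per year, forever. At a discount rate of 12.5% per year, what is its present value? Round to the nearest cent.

Level perpetuity: PV = C / r = 19,800.00 / 0.125 = 158,400.00

158400.00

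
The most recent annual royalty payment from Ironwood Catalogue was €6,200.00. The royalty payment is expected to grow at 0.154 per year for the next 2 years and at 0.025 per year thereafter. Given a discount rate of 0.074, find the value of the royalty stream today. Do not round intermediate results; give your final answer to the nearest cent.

€163554.60

D_1 = 7154.80000
D_2 = 8256.63920
Terminal value at year 2: TV = D_2×(1+g_2)/(r−g_2) = 8463.05518/0.049 = 172715.41184
P_0 = D_1/(1+r)^1 + D_2/(1+r)^2 + TV/(1+r)^2
    = 6661.82495 + 7158.05028 + 149734.72516 = 163554.60039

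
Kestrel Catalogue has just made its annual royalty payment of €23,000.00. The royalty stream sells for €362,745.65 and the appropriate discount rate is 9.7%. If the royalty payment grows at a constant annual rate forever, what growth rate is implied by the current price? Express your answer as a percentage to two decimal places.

3.16%

P = D₀(1+g)/(r−g) ⇒ P(r−g) = D₀(1+g) ⇒ g(P+D₀) = P·r − D₀
g = (P·r − D₀)/(P + D₀) = (€362,745.65×0.097 − €23,000.00) / (€362,745.65 + €23,000.00) = 0.031592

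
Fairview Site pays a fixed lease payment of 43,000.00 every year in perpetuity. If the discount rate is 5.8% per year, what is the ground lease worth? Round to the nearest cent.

741379.31

Level perpetuity: PV = C / r = 43,000.00 / 0.058 = 741,379.31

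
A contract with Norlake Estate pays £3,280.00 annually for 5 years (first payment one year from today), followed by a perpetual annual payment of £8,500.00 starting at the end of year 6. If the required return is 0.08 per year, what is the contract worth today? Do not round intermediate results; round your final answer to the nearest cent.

PV of 5-year annuity: £3,280.00 × [1 − (1+0.08)^−5] / 0.08 = 13096.08892
Perpetuity value at year 5: £8,500.00 / 0.08 = 106250.00000
PV of perpetuity: 106250.00000 / (1+0.08)^5 = 72311.96468
Total PV = 13096.08892 + 72311.96468 = 85408.05361

£85408.05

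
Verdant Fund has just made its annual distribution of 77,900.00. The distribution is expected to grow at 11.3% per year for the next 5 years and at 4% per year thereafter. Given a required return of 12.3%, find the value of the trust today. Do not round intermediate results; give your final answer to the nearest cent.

1312621.74

D_1 = 86702.70000
D_2 = 96500.10510
D_3 = 107404.61698
D_4 = 119541.33869
D_5 = 133049.50997
Terminal value at year 5: TV = D_5×(1+g_2)/(r−g_2) = 138371.49037/0.083 = 1667126.38995
P_0 = D_1/(1+r)^1 + D_2/(1+r)^2 + D_3/(1+r)^3 + D_4/(1+r)^4 + D_5/(1+r)^5 + TV/(1+r)^5
    = 77206.32235 + 76518.82171 + 75837.44306 + 75162.13190 + 74492.83420 + 933404.18760 = 1312621.74083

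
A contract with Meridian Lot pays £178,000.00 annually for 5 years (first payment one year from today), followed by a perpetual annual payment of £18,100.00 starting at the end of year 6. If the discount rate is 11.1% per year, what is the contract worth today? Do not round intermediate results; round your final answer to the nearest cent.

PV of 5-year annuity: £178,000.00 × [1 − (1+0.111)^−5] / 0.111 = 656218.11370
Perpetuity value at year 5: £18,100.00 / 0.111 = 163063.06306
PV of perpetuity: 163063.06306 / (1+0.111)^5 = 96335.26611
Total PV = 656218.11370 + 96335.26611 = 752553.37980

£752553.38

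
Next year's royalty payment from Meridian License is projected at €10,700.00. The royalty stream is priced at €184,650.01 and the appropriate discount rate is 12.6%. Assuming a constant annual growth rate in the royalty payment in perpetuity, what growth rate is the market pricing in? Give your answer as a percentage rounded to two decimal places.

P = D₁/(r−g) ⇒ g = r − D₁/P = 0.126 − €10,700.00/€184,650.01 = 0.068053

6.81%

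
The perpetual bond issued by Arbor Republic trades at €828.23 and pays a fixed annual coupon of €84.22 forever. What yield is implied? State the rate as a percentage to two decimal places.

P = C/r ⇒ r = C/P = €84.22/€828.23 = 0.101687

10.17%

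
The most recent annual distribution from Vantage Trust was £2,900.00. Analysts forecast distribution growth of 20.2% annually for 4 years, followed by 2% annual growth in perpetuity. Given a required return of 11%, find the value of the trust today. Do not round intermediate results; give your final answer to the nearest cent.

£59405.30

D_1 = 3485.80000
D_2 = 4189.93160
D_3 = 5036.29778
D_4 = 6053.62994
Terminal value at year 4: TV = D_4×(1+g_2)/(r−g_2) = 6174.70253/0.09 = 68607.80593
P_0 = D_1/(1+r)^1 + D_2/(1+r)^2 + D_3/(1+r)^3 + D_4/(1+r)^4 + TV/(1+r)^4
    = 3140.36036 + 3400.64248 + 3682.49753 + 3987.71354 + 45194.08684 = 59405.30076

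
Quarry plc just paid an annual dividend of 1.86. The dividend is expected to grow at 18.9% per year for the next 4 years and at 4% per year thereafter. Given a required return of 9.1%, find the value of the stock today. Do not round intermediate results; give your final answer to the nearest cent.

D_1 = 2.21154
D_2 = 2.62952
D_3 = 3.12650
D_4 = 3.71741
Terminal value at year 4: TV = D_4×(1+g_2)/(r−g_2) = 3.86611/0.051 = 75.80599
P_0 = D_1/(1+r)^1 + D_2/(1+r)^2 + D_3/(1+r)^3 + D_4/(1+r)^4 + TV/(1+r)^4
    = 2.02708 + 2.20916 + 2.40760 + 2.62386 + 53.50625 = 62.77395

62.77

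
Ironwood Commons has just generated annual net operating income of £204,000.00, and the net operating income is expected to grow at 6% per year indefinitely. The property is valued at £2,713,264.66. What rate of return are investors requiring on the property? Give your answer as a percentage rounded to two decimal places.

D₁ = £204,000.00 × 1.06 = £216,240.0000
P = D₁/(r − g) ⇒ r = D₁/P + g = £216,240.0000/£2,713,264.66 + 0.06 = 0.079697 + 0.06 = 0.139697

13.97%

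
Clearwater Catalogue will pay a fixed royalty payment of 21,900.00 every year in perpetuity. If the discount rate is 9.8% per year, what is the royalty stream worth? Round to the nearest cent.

223469.39

Level perpetuity: PV = C / r = 21,900.00 / 0.098 = 223,469.39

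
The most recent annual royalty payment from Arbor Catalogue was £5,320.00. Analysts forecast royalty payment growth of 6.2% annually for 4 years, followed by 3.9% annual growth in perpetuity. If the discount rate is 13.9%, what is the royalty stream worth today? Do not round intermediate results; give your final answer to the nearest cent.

D_1 = 5649.84000
D_2 = 6000.13008
D_3 = 6372.13814
D_4 = 6767.21071
Terminal value at year 4: TV = D_4×(1+g_2)/(r−g_2) = 7031.13193/0.1 = 70311.31928
P_0 = D_1/(1+r)^1 + D_2/(1+r)^2 + D_3/(1+r)^3 + D_4/(1+r)^4 + TV/(1+r)^4
    = 4960.35119 + 4625.01577 + 4312.35008 + 4020.82159 + 41776.33630 = 59694.87492

£59694.87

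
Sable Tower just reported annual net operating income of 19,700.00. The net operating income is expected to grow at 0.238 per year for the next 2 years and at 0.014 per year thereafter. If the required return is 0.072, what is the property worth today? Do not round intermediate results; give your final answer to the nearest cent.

D_1 = 24388.60000
D_2 = 30193.08680
Terminal value at year 2: TV = D_2×(1+g_2)/(r−g_2) = 30615.79002/0.058 = 527858.44854
P_0 = D_1/(1+r)^1 + D_2/(1+r)^2 + TV/(1+r)^2
    = 22750.55970 + 26273.50085 + 459333.27347 = 508357.33402

508357.33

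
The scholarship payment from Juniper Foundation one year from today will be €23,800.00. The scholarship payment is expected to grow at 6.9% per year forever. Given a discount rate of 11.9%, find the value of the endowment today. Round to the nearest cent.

Growing perpetuity: P = D₁ / (r − g) = €23,800.0000 / (0.119 − 0.069) = €476,000.00

€476000.00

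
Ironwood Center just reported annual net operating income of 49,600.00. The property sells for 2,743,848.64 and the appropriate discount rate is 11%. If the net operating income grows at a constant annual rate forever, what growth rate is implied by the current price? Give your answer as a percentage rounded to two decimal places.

9.03%

P = D₀(1+g)/(r−g) ⇒ P(r−g) = D₀(1+g) ⇒ g(P+D₀) = P·r − D₀
g = (P·r − D₀)/(P + D₀) = (2,743,848.64×0.11 − 49,600.00) / (2,743,848.64 + 49,600.00) = 0.090291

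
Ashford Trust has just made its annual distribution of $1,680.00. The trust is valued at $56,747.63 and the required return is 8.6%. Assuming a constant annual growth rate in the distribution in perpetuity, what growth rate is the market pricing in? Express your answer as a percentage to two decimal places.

P = D₀(1+g)/(r−g) ⇒ P(r−g) = D₀(1+g) ⇒ g(P+D₀) = P·r − D₀
g = (P·r − D₀)/(P + D₀) = ($56,747.63×0.086 − $1,680.00) / ($56,747.63 + $1,680.00) = 0.054774

5.48%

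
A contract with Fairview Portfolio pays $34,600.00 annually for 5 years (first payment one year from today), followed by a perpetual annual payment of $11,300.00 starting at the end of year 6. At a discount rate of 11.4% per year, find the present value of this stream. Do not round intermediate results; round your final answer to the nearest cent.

$184377.68

PV of 5-year annuity: $34,600.00 × [1 − (1+0.114)^−5] / 0.114 = 126601.65971
Perpetuity value at year 5: $11,300.00 / 0.114 = 99122.80702
PV of perpetuity: 99122.80702 / (1+0.114)^5 = 57776.02220
Total PV = 126601.65971 + 57776.02220 = 184377.68191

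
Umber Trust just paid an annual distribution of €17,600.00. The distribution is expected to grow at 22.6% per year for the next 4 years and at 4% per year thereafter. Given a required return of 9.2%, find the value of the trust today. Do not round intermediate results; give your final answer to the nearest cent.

D_1 = 21577.60000
D_2 = 26454.13760
D_3 = 32432.77270
D_4 = 39762.57933
Terminal value at year 4: TV = D_4×(1+g_2)/(r−g_2) = 41353.08250/0.052 = 795251.58655
P_0 = D_1/(1+r)^1 + D_2/(1+r)^2 + D_3/(1+r)^3 + D_4/(1+r)^4 + TV/(1+r)^4
    = 19759.70696 + 22184.43291 + 24906.69848 + 27963.01496 + 559260.29924 = 654074.15255

€654074.15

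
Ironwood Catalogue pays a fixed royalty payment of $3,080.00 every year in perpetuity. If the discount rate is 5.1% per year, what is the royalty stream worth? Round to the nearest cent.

$60392.16

Level perpetuity: PV = C / r = $3,080.00 / 0.051 = $60,392.16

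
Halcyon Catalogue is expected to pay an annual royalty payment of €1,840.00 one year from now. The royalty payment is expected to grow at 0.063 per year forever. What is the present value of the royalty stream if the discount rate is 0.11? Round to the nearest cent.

Growing perpetuity: P = D₁ / (r − g) = €1,840.0000 / (0.11 − 0.063) = €39,148.94

€39148.94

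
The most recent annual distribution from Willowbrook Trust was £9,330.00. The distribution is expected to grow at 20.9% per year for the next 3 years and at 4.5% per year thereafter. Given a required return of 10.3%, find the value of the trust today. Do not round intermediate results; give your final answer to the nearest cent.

£255094.52

D_1 = 11279.97000
D_2 = 13637.48373
D_3 = 16487.71783
Terminal value at year 3: TV = D_3×(1+g_2)/(r−g_2) = 17229.66513/0.058 = 297063.19193
P_0 = D_1/(1+r)^1 + D_2/(1+r)^2 + D_3/(1+r)^3 + TV/(1+r)^3
    = 10226.62738 + 11209.42203 + 12286.66477 + 221371.80485 = 255094.51903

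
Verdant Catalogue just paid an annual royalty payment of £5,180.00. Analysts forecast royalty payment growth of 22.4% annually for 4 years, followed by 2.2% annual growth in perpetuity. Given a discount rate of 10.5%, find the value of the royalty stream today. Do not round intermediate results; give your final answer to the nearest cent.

D_1 = 6340.32000
D_2 = 7760.55168
D_3 = 9498.91526
D_4 = 11626.67227
Terminal value at year 4: TV = D_4×(1+g_2)/(r−g_2) = 11882.45906/0.083 = 143162.15739
P_0 = D_1/(1+r)^1 + D_2/(1+r)^2 + D_3/(1+r)^3 + D_4/(1+r)^4 + TV/(1+r)^4
    = 5737.84615 + 6355.76805 + 7040.23538 + 7798.41457 + 96023.85169 = 122956.11584

£122956.12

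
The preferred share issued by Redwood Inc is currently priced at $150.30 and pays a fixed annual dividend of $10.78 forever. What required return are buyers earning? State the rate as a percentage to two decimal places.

7.17%

P = C/r ⇒ r = C/P = $10.78/$150.30 = 0.071723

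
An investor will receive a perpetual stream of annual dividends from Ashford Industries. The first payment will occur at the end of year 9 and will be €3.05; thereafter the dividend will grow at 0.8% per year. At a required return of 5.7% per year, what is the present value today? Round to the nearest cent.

Value at end of year 8: C₁ / (r − g) = €3.05 / (0.057 − 0.008) = €62.2449
Discount to today: PV = €62.2449 / (1 + 0.057)^8 = €62.2449 / 1.558116 = €39.95

€39.95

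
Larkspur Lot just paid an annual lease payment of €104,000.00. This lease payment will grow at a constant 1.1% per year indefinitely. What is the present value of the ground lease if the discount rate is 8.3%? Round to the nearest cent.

€1460333.33

D₁ = D₀ × (1 + g) = €104,000.00 × 1.011 = €105,144.0000
Growing perpetuity: P = D₁ / (r − g) = €105,144.0000 / (0.083 − 0.011) = €1,460,333.33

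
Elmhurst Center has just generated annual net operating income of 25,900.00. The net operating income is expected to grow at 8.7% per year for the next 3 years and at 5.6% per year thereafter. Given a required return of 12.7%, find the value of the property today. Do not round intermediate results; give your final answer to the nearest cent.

417952.40

D_1 = 28153.30000
D_2 = 30602.63710
D_3 = 33265.06653
Terminal value at year 3: TV = D_3×(1+g_2)/(r−g_2) = 35127.91025/0.071 = 494759.29934
P_0 = D_1/(1+r)^1 + D_2/(1+r)^2 + D_3/(1+r)^3 + TV/(1+r)^3
    = 24980.74534 + 24094.11729 + 23238.95785 + 345638.58433 = 417952.40481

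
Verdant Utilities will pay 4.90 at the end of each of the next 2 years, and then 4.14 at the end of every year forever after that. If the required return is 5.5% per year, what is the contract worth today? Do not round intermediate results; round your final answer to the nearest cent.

76.68

PV of 2-year annuity: 4.90 × [1 − (1+0.055)^−2] / 0.055 = 9.04697
Perpetuity value at year 2: 4.14 / 0.055 = 75.27273
PV of perpetuity: 75.27273 / (1+0.055)^2 = 67.62896
Total PV = 9.04697 + 67.62896 = 76.67593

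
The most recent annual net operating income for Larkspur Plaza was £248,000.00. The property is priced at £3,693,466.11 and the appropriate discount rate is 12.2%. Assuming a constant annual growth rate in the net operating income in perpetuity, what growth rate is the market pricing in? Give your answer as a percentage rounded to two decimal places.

P = D₀(1+g)/(r−g) ⇒ P(r−g) = D₀(1+g) ⇒ g(P+D₀) = P·r − D₀
g = (P·r − D₀)/(P + D₀) = (£3,693,466.11×0.122 − £248,000.00) / (£3,693,466.11 + £248,000.00) = 0.051403

5.14%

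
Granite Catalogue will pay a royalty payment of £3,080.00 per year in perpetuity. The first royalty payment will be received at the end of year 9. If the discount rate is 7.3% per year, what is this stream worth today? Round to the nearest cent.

Value at end of year 8: C / r = £3,080.00 / 0.073 = £42,191.7808
Discount to today: PV = £42,191.7808 / (1 + 0.073)^8 = £42,191.7808 / 1.757105 = £24,012.10

£24012.10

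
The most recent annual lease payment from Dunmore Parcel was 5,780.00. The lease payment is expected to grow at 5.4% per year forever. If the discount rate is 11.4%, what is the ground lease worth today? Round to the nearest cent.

101535.33

D₁ = D₀ × (1 + g) = 5,780.00 × 1.054 = 6,092.1200
Growing perpetuity: P = D₁ / (r − g) = 6,092.1200 / (0.114 − 0.054) = 101,535.33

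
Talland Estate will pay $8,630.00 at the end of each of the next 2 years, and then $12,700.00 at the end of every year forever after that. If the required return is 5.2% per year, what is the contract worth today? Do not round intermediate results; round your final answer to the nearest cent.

$236684.36

PV of 2-year annuity: $8,630.00 × [1 − (1+0.052)^−2] / 0.052 = 16001.35176
Perpetuity value at year 2: $12,700.00 / 0.052 = 244230.76923
PV of perpetuity: 244230.76923 / (1+0.052)^2 = 220683.00940
Total PV = 16001.35176 + 220683.00940 = 236684.36116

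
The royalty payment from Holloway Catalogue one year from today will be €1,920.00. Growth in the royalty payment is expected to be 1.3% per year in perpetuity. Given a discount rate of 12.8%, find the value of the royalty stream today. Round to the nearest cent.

Growing perpetuity: P = D₁ / (r − g) = €1,920.0000 / (0.128 − 0.013) = €16,695.65

€16695.65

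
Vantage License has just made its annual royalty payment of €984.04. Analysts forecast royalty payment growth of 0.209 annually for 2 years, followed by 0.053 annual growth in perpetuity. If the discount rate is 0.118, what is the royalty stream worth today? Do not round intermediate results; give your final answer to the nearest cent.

€20857.07

D_1 = 1189.70436
D_2 = 1438.35257
Terminal value at year 2: TV = D_2×(1+g_2)/(r−g_2) = 1514.58526/0.065 = 23301.31165
P_0 = D_1/(1+r)^1 + D_2/(1+r)^2 + TV/(1+r)^2
    = 1064.13628 + 1150.75202 + 18642.18277 = 20857.07107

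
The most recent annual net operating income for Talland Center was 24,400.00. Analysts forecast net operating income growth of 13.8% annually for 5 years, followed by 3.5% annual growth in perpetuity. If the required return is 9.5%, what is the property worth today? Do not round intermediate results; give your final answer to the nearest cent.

647440.69

D_1 = 27767.20000
D_2 = 31599.07360
D_3 = 35959.74576
D_4 = 40922.19067
D_5 = 46569.45298
Terminal value at year 5: TV = D_5×(1+g_2)/(r−g_2) = 48199.38384/0.06 = 803323.06397
P_0 = D_1/(1+r)^1 + D_2/(1+r)^2 + D_3/(1+r)^3 + D_4/(1+r)^4 + D_5/(1+r)^5 + TV/(1+r)^5
    = 25358.17352 + 26353.97394 + 27388.87885 + 28464.42386 + 29582.20489 + 510293.03439 = 647440.68945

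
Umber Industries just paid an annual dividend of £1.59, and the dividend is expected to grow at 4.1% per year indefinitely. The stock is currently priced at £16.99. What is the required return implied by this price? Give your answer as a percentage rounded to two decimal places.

13.84%

D₁ = £1.59 × 1.041 = £1.6552
P = D₁/(r − g) ⇒ r = D₁/P + g = £1.6552/£16.99 + 0.041 = 0.097421 + 0.041 = 0.138421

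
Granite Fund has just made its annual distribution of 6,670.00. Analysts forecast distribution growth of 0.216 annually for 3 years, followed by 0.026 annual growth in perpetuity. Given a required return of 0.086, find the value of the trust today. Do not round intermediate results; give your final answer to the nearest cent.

185309.79

D_1 = 8110.72000
D_2 = 9862.63552
D_3 = 11992.96479
Terminal value at year 3: TV = D_3×(1+g_2)/(r−g_2) = 12304.78188/0.06 = 205079.69795
P_0 = D_1/(1+r)^1 + D_2/(1+r)^2 + D_3/(1+r)^3 + TV/(1+r)^3
    = 7468.43462 + 8362.44613 + 9363.47560 + 160115.43271 = 185309.78906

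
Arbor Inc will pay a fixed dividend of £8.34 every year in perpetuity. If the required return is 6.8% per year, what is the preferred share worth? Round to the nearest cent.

Level perpetuity: PV = C / r = £8.34 / 0.068 = £122.65

£122.65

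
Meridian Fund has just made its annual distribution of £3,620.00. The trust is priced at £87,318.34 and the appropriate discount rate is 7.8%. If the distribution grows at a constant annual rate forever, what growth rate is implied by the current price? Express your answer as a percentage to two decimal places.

P = D₀(1+g)/(r−g) ⇒ P(r−g) = D₀(1+g) ⇒ g(P+D₀) = P·r − D₀
g = (P·r − D₀)/(P + D₀) = (£87,318.34×0.078 − £3,620.00) / (£87,318.34 + £3,620.00) = 0.035088

3.51%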